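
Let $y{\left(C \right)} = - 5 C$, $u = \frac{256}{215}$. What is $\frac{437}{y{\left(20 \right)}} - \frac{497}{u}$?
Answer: $- \frac{2699343}{6400} \approx -421.77$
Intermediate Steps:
$u = \frac{256}{215}$ ($u = 256 \cdot \frac{1}{215} = \frac{256}{215} \approx 1.1907$)
$\frac{437}{y{\left(20 \right)}} - \frac{497}{u} = \frac{437}{\left(-5\right) 20} - \frac{497}{\frac{256}{215}} = \frac{437}{-100} - \frac{106855}{256} = 437 \left(- \frac{1}{100}\right) - \frac{106855}{256} = - \frac{437}{100} - \frac{106855}{256} = - \frac{2699343}{6400}$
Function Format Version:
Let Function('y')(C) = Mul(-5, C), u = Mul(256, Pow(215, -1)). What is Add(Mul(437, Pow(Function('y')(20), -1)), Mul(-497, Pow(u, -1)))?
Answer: Rational(-2699343, 6400) ≈ -421.77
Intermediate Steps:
u = Rational(256, 215) (u = Mul(256, Rational(1, 215)) = Rational(256, 215) ≈ 1.1907)
Add(Mul(437, Pow(Function('y')(20), -1)), Mul(-497, Pow(u, -1))) = Add(Mul(437, Pow(Mul(-5, 20), -1)), Mul(-497, Pow(Rational(256, 215), -1))) = Add(Mul(437, Pow(-100, -1)), Mul(-497, Rational(215, 256))) = Add(Mul(437, Rational(-1, 100)), Rational(-106855, 256)) = Add(Rational(-437, 100), Rational(-106855, 256)) = Rational(-2699343, 6400)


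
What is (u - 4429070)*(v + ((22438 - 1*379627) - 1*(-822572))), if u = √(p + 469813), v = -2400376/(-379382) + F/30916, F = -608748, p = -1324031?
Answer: -3021903708330593779040/1466121739 + 682288541009872*I*√854218/1466121739 ≈ -2.0612e+12 + 4.3011e+8*I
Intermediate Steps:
v = -19592251165/1466121739 (v = -2400376/(-379382) - 608748/30916 = -2400376*(-1/379382) - 608748*1/30916 = 1200188/189691 - 152187/7729 = -19592251165/1466121739 ≈ -13.363)
u = I*√854218 (u = √(-1324031 + 469813) = √(-854218) = I*√854218 ≈ 924.24*I)
(u - 4429070)*(v + ((22438 - 1*379627) - 1*(-822572))) = (I*√854218 - 4429070)*(-19592251165/1466121739 + ((22438 - 1*379627) - 1*(-822572))) = (-4429070 + I*√854218)*(-19592251165/1466121739 + ((22438 - 379627) + 822572)) = (-4429070 + I*√854218)*(-19592251165/1466121739 + (-357189 + 822572)) = (-4429070 + I*√854218)*(-19592251165/1466121739 + 465383) = (-4429070 + I*√854218)*(682288541009872/1466121739) = -3021903708330593779040/1466121739 + 682288541009872*I*√854218/1466121739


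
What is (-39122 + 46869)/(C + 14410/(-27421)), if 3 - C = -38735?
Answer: 212430487/1062220288 ≈ 0.19999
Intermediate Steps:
C = 38738 (C = 3 - 1*(-38735) = 3 + 38735 = 38738)
(-39122 + 46869)/(C + 14410/(-27421)) = (-39122 + 46869)/(38738 + 14410/(-27421)) = 7747/(38738 + 14410*(-1/27421)) = 7747/(38738 - 14410/27421) = 7747/(1062220288/27421) = 7747*(27421/1062220288) = 212430487/1062220288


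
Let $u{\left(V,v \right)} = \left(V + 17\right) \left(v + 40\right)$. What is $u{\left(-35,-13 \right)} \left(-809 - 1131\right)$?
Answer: $942840$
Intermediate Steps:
$u{\left(V,v \right)} = \left(17 + V\right) \left(40 + v\right)$
$u{\left(-35,-13 \right)} \left(-809 - 1131\right) = \left(680 + 17 \left(-13\right) + 40 \left(-35\right) - -455\right) \left(-809 - 1131\right) = \left(680 - 221 - 1400 + 455\right) \left(-1940\right) = \left(-486\right) \left(-1940\right) = 942840$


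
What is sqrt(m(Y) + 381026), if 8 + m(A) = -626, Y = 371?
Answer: 2*sqrt(95098) ≈ 616.76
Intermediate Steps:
m(A) = -634 (m(A) = -8 - 626 = -634)
sqrt(m(Y) + 381026) = sqrt(-634 + 381026) = sqrt(380392) = 2*sqrt(95098)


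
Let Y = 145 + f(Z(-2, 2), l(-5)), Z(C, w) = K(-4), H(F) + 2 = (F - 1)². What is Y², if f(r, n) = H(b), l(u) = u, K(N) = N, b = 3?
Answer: 21609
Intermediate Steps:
H(F) = -2 + (-1 + F)² (H(F) = -2 + (F - 1)² = -2 + (-1 + F)²)
Z(C, w) = -4
f(r, n) = 2 (f(r, n) = -2 + (-1 + 3)² = -2 + 2² = -2 + 4 = 2)
Y = 147 (Y = 145 + 2 = 147)
Y² = 147² = 21609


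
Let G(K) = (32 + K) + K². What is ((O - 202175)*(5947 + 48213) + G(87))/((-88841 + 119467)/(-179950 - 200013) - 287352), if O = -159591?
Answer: 3722352910760868/54591579301 ≈ 68186.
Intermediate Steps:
G(K) = 32 + K + K²
((O - 202175)*(5947 + 48213) + G(87))/((-88841 + 119467)/(-179950 - 200013) - 287352) = ((-159591 - 202175)*(5947 + 48213) + (32 + 87 + 87²))/((-88841 + 119467)/(-179950 - 200013) - 287352) = (-361766*54160 + (32 + 87 + 7569))/(30626/(-379963) - 287352) = (-19593246560 + 7688)/(30626*(-1/379963) - 287352) = -19593238872/(-30626/379963 - 287352) = -19593238872/(-109183158602/379963) = -19593238872*(-379963/109183158602) = 3722352910760868/54591579301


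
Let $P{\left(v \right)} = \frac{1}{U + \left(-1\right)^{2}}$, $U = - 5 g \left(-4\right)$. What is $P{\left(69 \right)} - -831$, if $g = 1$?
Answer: $\frac{17452}{21} \approx 831.05$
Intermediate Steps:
$U = 20$ ($U = \left(-5\right) 1 \left(-4\right) = \left(-5\right) \left(-4\right) = 20$)
$P{\left(v \right)} = \frac{1}{21}$ ($P{\left(v \right)} = \frac{1}{20 + \left(-1\right)^{2}} = \frac{1}{20 + 1} = \frac{1}{21}$)
$P{\left(69 \right)} - -831 = \frac{1}{21} - -831 = \frac{1}{21} + 831 = \frac{17452}{21}$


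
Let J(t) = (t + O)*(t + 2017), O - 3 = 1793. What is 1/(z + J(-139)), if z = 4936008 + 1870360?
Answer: 1/9918214 ≈ 1.0082e-7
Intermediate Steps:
O = 1796 (O = 3 + 1793 = 1796)
J(t) = (1796 + t)*(2017 + t) (J(t) = (t + 1796)*(t + 2017) = (1796 + t)*(2017 + t))
z = 6806368
1/(z + J(-139)) = 1/(6806368 + (3622532 + (-139)² + 3813*(-139))) = 1/(6806368 + (3622532 + 19321 - 530007)) = 1/(6806368 + 3111846) = 1/9918214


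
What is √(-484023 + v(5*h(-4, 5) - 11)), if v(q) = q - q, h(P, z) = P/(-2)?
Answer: I*√484023 ≈ 695.72*I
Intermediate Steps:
h(P, z) = -P/2 (h(P, z) = P*(-½) = -P/2)
v(q) = 0
√(-484023 + v(5*h(-4, 5) - 11)) = √(-484023 + 0) = √(-484023) = I*√484023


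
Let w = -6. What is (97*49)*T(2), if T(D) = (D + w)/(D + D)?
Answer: -4753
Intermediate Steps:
T(D) = (-6 + D)/(2*D) (T(D) = (D - 6)/(D + D) = (-6 + D)/((2*D)) = (-6 + D)*(1/(2*D)) = (-6 + D)/(2*D))
(97*49)*T(2) = (97*49)*((½)*(-6 + 2)/2) = 4753*((½)*(½)*(-4)) = 4753*(-1) = -4753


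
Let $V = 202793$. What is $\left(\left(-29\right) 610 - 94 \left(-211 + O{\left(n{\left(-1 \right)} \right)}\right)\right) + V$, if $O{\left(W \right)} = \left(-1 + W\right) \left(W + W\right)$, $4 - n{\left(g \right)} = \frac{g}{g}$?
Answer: $203809$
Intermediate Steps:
$n{\left(g \right)} = 3$ ($n{\left(g \right)} = 4 - \frac{g}{g} = 4 - 1 = 3$)
$O{\left(W \right)} = 2 W \left(-1 + W\right)$ ($O{\left(W \right)} = \left(-1 + W\right) 2 W = 2 W \left(-1 + W\right)$)
$\left(\left(-29\right) 610 - 94 \left(-211 + O{\left(n{\left(-1 \right)} \right)}\right)\right) + V = \left(\left(-29\right) 610 - 94 \left(-211 + 2 \cdot 3 \left(-1 + 3\right)\right)\right) + 202793 = \left(-17690 - 94 \left(-211 + 2 \cdot 3 \cdot 2\right)\right) + 202793 = \left(-17690 - 94 \left(-211 + 12\right)\right) + 202793 = \left(-17690 - -18706\right) + 202793 = \left(-17690 + 18706\right) + 202793 = 1016 + 202793 = 203809$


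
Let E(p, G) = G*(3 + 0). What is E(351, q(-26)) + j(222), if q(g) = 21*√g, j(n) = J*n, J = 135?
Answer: 29970 + 63*I*√26 ≈ 29970.0 + 321.24*I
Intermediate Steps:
j(n) = 135*n
E(p, G) = 3*G (E(p, G) = G*3 = 3*G)
E(351, q(-26)) + j(222) = 3*(21*√(-26)) + 135*222 = 3*(21*(I*√26)) + 29970 = 3*(21*I*√26) + 29970 = 63*I*√26 + 29970 = 29970 + 63*I*√26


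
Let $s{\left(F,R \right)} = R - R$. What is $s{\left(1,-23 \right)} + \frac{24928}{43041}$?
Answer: $\frac{24928}{43041} \approx 0.57917$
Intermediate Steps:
$s{\left(F,R \right)} = 0$
$s{\left(1,-23 \right)} + \frac{24928}{43041} = 0 + \frac{24928}{43041} = \frac{24928}{43041}$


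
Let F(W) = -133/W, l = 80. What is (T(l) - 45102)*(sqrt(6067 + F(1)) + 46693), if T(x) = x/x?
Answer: -2105900993 - 45101*sqrt(5934) ≈ -2.1094e+9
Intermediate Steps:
T(x) = 1
(T(l) - 45102)*(sqrt(6067 + F(1)) + 46693) = (1 - 45102)*(sqrt(6067 - 133/1) + 46693) = -45101*(sqrt(6067 - 133*1) + 46693) = -45101*(sqrt(6067 - 133) + 46693) = -45101*(sqrt(5934) + 46693) = -45101*(46693 + sqrt(5934)) = -2105900993 - 45101*sqrt(5934)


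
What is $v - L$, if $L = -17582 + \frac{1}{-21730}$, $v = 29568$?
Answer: $\frac{1024569501}{21730} \approx 47150.0$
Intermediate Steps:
$L = - \frac{382056861}{21730}$ ($L = -17582 - \frac{1}{21730} = - \frac{382056861}{21730} \approx -17582.0$)
$v - L = 29568 - - \frac{382056861}{21730} = 29568 + \frac{382056861}{21730} = \frac{1024569501}{21730}$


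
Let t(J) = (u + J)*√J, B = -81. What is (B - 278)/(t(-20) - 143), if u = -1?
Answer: 51337/29269 - 15078*I*√5/29269 ≈ 1.754 - 1.1519*I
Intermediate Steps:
t(J) = √J*(-1 + J) (t(J) = (-1 + J)*√J = √J*(-1 + J))
(B - 278)/(t(-20) - 143) = (-81 - 278)/(√(-20)*(-1 - 20) - 143) = -359/((2*I*√5)*(-21) - 143) = -359/(-42*I*√5 - 143) = -359/(-143 - 42*I*√5)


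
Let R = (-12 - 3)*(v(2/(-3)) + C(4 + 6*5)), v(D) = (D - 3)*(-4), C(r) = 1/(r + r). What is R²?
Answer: 224250625/4624 ≈ 48497.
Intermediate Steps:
C(r) = 1/(2*r)
v(D) = 12 - 4*D (v(D) = (-3 + D)*(-4) = 12 - 4*D)
R = -14975/68 (R = (-12 - 3)*((12 - 8/(-3)) + 1/(2*(4 + 6*5))) = -15*((12 - 8*(-1)/3) + 1/(2*(4 + 30))) = -15*((12 - 4*(-⅔)) + (½)/34) = -15*((12 + 8/3) + (½)*(1/34)) = -15*(44/3 + 1/68) = -15*2995/204 = -14975/68 ≈ -220.22)
R² = (-14975/68)² = 224250625/4624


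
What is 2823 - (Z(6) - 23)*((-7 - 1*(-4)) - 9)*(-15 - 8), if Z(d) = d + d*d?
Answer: -2421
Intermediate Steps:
Z(d) = d + d²
2823 - (Z(6) - 23)*((-7 - 1*(-4)) - 9)*(-15 - 8) = 2823 - (6*(1 + 6) - 23)*((-7 - 1*(-4)) - 9)*(-15 - 8) = 2823 - (6*7 - 23)*((-7 + 4) - 9)*(-23) = 2823 - (42 - 23)*(-3 - 9)*(-23) = 2823 - 19*(-12*(-23)) = 2823 - 19*276 = 2823 - 1*5244 = 2823 - 5244 = -2421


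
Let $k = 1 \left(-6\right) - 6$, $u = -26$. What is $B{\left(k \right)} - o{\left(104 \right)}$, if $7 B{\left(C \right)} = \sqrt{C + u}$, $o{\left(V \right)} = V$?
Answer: $-104 + \frac{i \sqrt{38}}{7} \approx -104.0 + 0.88063 i$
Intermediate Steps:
$k = -12$ ($k = -6 - 6 = -12$)
$B{\left(C \right)} = \frac{\sqrt{-26 + C}}{7}$ ($B{\left(C \right)} = \frac{\sqrt{C - 26}}{7} = \frac{\sqrt{-26 + C}}{7}$)
$B{\left(k \right)} - o{\left(104 \right)} = \frac{\sqrt{-26 - 12}}{7} - 104 = \frac{\sqrt{-38}}{7} - 104 = \frac{i \sqrt{38}}{7} - 104 = -104 + \frac{i \sqrt{38}}{7}$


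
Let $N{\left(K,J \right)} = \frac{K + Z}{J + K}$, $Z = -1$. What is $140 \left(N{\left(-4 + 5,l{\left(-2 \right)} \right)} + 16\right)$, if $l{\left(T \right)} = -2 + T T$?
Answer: $2240$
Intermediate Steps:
$l{\left(T \right)} = -2 + T^{2}$
$N{\left(K,J \right)} = \frac{-1 + K}{J + K}$ ($N{\left(K,J \right)} = \frac{K - 1}{J + K} = \frac{-1 + K}{J + K}$)
$140 \left(N{\left(-4 + 5,l{\left(-2 \right)} \right)} + 16\right) = 140 \left(\frac{-1 + \left(-4 + 5\right)}{\left(-2 + \left(-2\right)^{2}\right) + \left(-4 + 5\right)} + 16\right) = 140 \left(\frac{-1 + 1}{\left(-2 + 4\right) + 1} + 16\right) = 140 \left(\frac{1}{2 + 1} \cdot 0 + 16\right) = 140 \left(\frac{1}{3} \cdot 0 + 16\right) = 140 \left(0 + 16\right) = 140 \cdot 16 = 2240$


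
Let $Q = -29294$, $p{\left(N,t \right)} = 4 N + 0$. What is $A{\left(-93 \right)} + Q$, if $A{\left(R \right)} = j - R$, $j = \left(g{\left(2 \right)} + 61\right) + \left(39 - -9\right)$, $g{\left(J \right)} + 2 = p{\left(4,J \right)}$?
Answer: $-29078$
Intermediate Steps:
$p{\left(N,t \right)} = 4 N$
$g{\left(J \right)} = 14$ ($g{\left(J \right)} = -2 + 4 \cdot 4 = -2 + 16 = 14$)
$j = 123$ ($j = \left(14 + 61\right) + \left(39 - -9\right) = 75 + \left(39 + 9\right) = 75 + 48 = 123$)
$A{\left(R \right)} = 123 - R$
$A{\left(-93 \right)} + Q = \left(123 - -93\right) - 29294 = \left(123 + 93\right) - 29294 = 216 - 29294 = -29078$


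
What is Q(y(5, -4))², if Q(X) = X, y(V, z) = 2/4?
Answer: ¼ ≈ 0.25000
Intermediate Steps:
y(V, z) = ½ (y(V, z) = 2*(¼) = ½)
Q(y(5, -4))² = (½)² = ¼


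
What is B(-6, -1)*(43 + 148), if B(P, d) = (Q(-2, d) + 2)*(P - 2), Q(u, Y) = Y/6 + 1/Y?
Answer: -3820/3 ≈ -1273.3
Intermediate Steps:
Q(u, Y) = 1/Y + Y/6 (Q(u, Y) = Y*(1/6) + 1/Y = Y/6 + 1/Y = 1/Y + Y/6)
B(P, d) = (-2 + P)*(2 + 1/d + d/6) (B(P, d) = ((1/d + d/6) + 2)*(P - 2) = (2 + 1/d + d/6)*(-2 + P) = (-2 + P)*(2 + 1/d + d/6))
B(-6, -1)*(43 + 148) = (-4 - 2/(-1) + 2*(-6) - 1/3*(-1) - 6/(-1) + (1/6)*(-6)*(-1))*(43 + 148) = (-4 - 2*(-1) - 12 + 1/3 - 6*(-1) + 1)*191 = (-4 + 2 - 12 + 1/3 + 6 + 1)*191 = -20/3*191 = -3820/3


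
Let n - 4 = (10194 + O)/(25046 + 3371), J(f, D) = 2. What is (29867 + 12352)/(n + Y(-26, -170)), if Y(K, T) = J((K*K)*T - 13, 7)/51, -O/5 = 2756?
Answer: 61186603473/5671016 ≈ 10789.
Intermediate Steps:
O = -13780 (O = -5*2756 = -13780)
Y(K, T) = 2/51
n = 110082/28417 (n = 4 + (10194 - 13780)/(25046 + 3371) = 4 - 3586/28417 = 110082/28417 ≈ 3.8738)
(29867 + 12352)/(n + Y(-26, -170)) = (29867 + 12352)/(110082/28417 + 2/51) = 42219/(5671016/1449267) = 42219*(1449267/5671016) = 61186603473/5671016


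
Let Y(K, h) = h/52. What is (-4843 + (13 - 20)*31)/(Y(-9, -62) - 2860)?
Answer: 131560/74391 ≈ 1.7685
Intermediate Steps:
Y(K, h) = h/52 (Y(K, h) = h*(1/52) = h/52)
(-4843 + (13 - 20)*31)/(Y(-9, -62) - 2860) = (-4843 + (13 - 20)*31)/((1/52)*(-62) - 2860) = (-4843 - 7*31)/(-31/26 - 2860) = (-4843 - 217)/(-74391/26) = -5060*(-26/74391) = 131560/74391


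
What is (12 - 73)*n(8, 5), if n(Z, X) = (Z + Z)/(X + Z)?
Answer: -976/13 ≈ -75.077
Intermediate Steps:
n(Z, X) = 2*Z/(X + Z) (n(Z, X) = (2*Z)/(X + Z) = 2*Z/(X + Z))
(12 - 73)*n(8, 5) = (12 - 73)*(2*8/(5 + 8)) = -122*8/13 = -61*16/13 = -976/13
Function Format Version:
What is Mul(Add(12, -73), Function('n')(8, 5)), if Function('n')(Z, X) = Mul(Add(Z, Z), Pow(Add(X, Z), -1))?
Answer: Rational(-976, 13) ≈ -75.077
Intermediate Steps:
Function('n')(Z, X) = Mul(2, Z, Pow(Add(X, Z), -1)) (Function('n')(Z, X) = Mul(Mul(2, Z), Pow(Add(X, Z), -1)) = Mul(2, Z, Pow(Add(X, Z), -1)))
Mul(Add(12, -73), Function('n')(8, 5)) = Mul(Add(12, -73), Mul(2, 8, Pow(Add(5, 8), -1))) = Mul(-61, Mul(2, 8, Pow(13, -1))) = Mul(-61, Mul(2, 8, Rational(1, 13))) = Mul(-61, Rational(16, 13)) = Rational(-976, 13)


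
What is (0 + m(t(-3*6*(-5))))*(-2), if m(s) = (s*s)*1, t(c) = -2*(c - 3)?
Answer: -60552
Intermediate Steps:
t(c) = 6 - 2*c (t(c) = -2*(-3 + c) = 6 - 2*c)
m(s) = s**2 (m(s) = s**2*1 = s**2)
(0 + m(t(-3*6*(-5))))*(-2) = (0 + (6 - 2*(-3*6)*(-5))**2)*(-2) = (0 + (6 - (-36)*(-5))**2)*(-2) = (0 + (6 - 2*90)**2)*(-2) = (0 + (6 - 180)**2)*(-2) = (0 + (-174)**2)*(-2) = (0 + 30276)*(-2) = 30276*(-2) = -60552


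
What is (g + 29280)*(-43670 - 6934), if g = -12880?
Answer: -829905600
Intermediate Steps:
(g + 29280)*(-43670 - 6934) = (-12880 + 29280)*(-43670 - 6934) = 16400*(-50604) = -829905600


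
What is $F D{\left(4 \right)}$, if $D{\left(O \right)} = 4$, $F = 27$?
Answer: $108$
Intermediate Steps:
$F D{\left(4 \right)} = 27 \cdot 4 = 108$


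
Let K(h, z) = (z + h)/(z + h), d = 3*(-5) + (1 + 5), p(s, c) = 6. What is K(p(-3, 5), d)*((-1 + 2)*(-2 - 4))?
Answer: -6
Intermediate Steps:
d = -9 (d = -15 + 6 = -9)
K(h, z) = 1 (K(h, z) = (h + z)/(h + z) = 1)
K(p(-3, 5), d)*((-1 + 2)*(-2 - 4)) = 1*((-1 + 2)*(-2 - 4)) = 1*(1*(-6)) = 1*(-6) = -6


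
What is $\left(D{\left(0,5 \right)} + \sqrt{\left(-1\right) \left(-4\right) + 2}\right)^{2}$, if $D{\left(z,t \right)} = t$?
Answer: $\left(5 + \sqrt{6}\right)^{2} \approx 55.495$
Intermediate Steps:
$\left(D{\left(0,5 \right)} + \sqrt{\left(-1\right) \left(-4\right) + 2}\right)^{2} = \left(5 + \sqrt{\left(-1\right) \left(-4\right) + 2}\right)^{2} = \left(5 + \sqrt{4 + 2}\right)^{2} = \left(5 + \sqrt{6}\right)^{2}$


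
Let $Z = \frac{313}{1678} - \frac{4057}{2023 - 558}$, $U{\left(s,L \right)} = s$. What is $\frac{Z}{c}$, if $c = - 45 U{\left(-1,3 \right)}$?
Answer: $- \frac{2116367}{36874050} \approx -0.057395$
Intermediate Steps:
$Z = - \frac{6349101}{2458270}$ ($Z = 313 \cdot \frac{1}{1678} - \frac{4057}{1465} = \frac{313}{1678} - \frac{4057}{1465} = - \frac{6349101}{2458270} \approx -2.5828$)
$c = 45$ ($c = \left(-45\right) \left(-1\right) = 45$)
$\frac{Z}{c} = - \frac{6349101}{2458270 \cdot 45} = \left(- \frac{6349101}{2458270}\right) \frac{1}{45} = - \frac{2116367}{36874050}$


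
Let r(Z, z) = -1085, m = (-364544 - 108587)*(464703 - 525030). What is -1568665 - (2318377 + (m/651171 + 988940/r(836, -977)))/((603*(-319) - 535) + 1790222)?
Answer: -11802086528595842779/7523642974477 ≈ -1.5687e+6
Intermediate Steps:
m = 28542573837 (m = -473131*(-60327) = 28542573837)
-1568665 - (2318377 + (m/651171 + 988940/r(836, -977)))/((603*(-319) - 535) + 1790222) = -1568665 - (2318377 + (28542573837/651171 + 988940/(-1085)))/((603*(-319) - 535) + 1790222) = -1568665 - (2318377 + (28542573837*(1/651171) + 988940*(-1/1085)))/((-192357 - 535) + 1790222) = -1568665 - (2318377 + (9514191279/217057 - 197788/217))/(-192892 + 1790222) = -1568665 - (2318377 + 2021648237627/47101369)/1597330 = -1568665 - 111220378795740/(47101369*1597330) = -1568665 - 1*11122037879574/7523642974477 = -1568665 - 11122037879574/7523642974477 = -11802086528595842779/7523642974477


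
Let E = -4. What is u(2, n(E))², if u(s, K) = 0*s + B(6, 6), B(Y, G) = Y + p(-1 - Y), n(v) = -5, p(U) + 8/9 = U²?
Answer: 237169/81 ≈ 2928.0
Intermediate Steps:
p(U) = -8/9 + U²
B(Y, G) = -8/9 + Y + (-1 - Y)² (B(Y, G) = Y + (-8/9 + (-1 - Y)²) = -8/9 + Y + (-1 - Y)²)
u(s, K) = 487/9 (u(s, K) = 0*s + (⅑ + 6² + 3*6) = 0 + (⅑ + 36 + 18) = 0 + 487/9 = 487/9)
u(2, n(E))² = (487/9)² = 237169/81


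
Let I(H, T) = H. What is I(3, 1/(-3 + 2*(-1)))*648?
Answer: 1944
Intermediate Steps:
I(3, 1/(-3 + 2*(-1)))*648 = 3*648 = 1944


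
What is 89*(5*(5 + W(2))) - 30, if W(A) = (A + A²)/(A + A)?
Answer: 5725/2 ≈ 2862.5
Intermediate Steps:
W(A) = (A + A²)/(2*A) (W(A) = (A + A²)/((2*A)) = (A + A²)*(1/(2*A)) = (A + A²)/(2*A))
89*(5*(5 + W(2))) - 30 = 89*(5*(5 + (½ + (½)*2))) - 30 = 89*(5*(5 + (½ + 1))) - 30 = 89*(5*(5 + 3/2)) - 30 = 89*(5*(13/2)) - 30 = 89*(65/2) - 30 = 5785/2 - 30 = 5725/2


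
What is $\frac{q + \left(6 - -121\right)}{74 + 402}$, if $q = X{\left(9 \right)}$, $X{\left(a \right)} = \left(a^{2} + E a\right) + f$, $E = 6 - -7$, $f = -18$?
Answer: $\frac{307}{476} \approx 0.64496$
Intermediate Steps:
$E = 13$ ($E = 6 + 7 = 13$)
$X{\left(a \right)} = -18 + a^{2} + 13 a$ ($X{\left(a \right)} = \left(a^{2} + 13 a\right) - 18 = -18 + a^{2} + 13 a$)
$q = 180$ ($q = -18 + 9^{2} + 13 \cdot 9 = -18 + 81 + 117 = 180$)
$\frac{q + \left(6 - -121\right)}{74 + 402} = \frac{180 + \left(6 - -121\right)}{74 + 402} = \frac{180 + \left(6 + 121\right)}{476} = \left(180 + 127\right) \frac{1}{476} = 307 \cdot \frac{1}{476} = \frac{307}{476}$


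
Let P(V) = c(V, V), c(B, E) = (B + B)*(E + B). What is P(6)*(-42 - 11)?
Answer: -7632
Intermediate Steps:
c(B, E) = 2*B*(B + E) (c(B, E) = (2*B)*(B + E) = 2*B*(B + E))
P(V) = 4*V² (P(V) = 2*V*(V + V) = 2*V*(2*V) = 4*V²)
P(6)*(-42 - 11) = (4*6²)*(-42 - 11) = (4*36)*(-53) = 144*(-53) = -7632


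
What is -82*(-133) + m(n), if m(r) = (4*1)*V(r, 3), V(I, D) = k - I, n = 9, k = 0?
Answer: 10870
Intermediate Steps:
V(I, D) = -I (V(I, D) = 0 - I = -I)
m(r) = -4*r (m(r) = (4*1)*(-r) = 4*(-r) = -4*r)
-82*(-133) + m(n) = -82*(-133) - 4*9 = 10906 - 36 = 10870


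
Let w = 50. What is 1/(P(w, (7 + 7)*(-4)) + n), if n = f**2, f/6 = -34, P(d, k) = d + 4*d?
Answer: 1/41866 ≈ 2.3886e-5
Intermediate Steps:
P(d, k) = 5*d
f = -204 (f = 6*(-34) = -204)
n = 41616 (n = (-204)**2 = 41616)
1/(P(w, (7 + 7)*(-4)) + n) = 1/(5*50 + 41616) = 1/(250 + 41616) = 1/41866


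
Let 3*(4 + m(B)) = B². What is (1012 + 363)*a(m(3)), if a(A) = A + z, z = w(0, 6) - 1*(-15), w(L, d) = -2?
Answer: 16500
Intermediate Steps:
z = 13 (z = -2 - 1*(-15) = -2 + 15 = 13)
m(B) = -4 + B²/3
a(A) = 13 + A (a(A) = A + 13 = 13 + A)
(1012 + 363)*a(m(3)) = (1012 + 363)*(13 + (-4 + (⅓)*3²)) = 1375*(13 + (-4 + (⅓)*9)) = 1375*(13 + (-4 + 3)) = 1375*(13 - 1) = 1375*12 = 16500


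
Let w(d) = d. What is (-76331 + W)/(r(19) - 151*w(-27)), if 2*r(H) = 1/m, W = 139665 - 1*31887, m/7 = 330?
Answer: 145285140/18835741 ≈ 7.7133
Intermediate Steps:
m = 2310 (m = 7*330 = 2310)
W = 107778 (W = 139665 - 31887 = 107778)
r(H) = 1/4620 (r(H) = (½)/2310 = (½)*(1/2310) = 1/4620)
(-76331 + W)/(r(19) - 151*w(-27)) = (-76331 + 107778)/(1/4620 - 151*(-27)) = 31447/(1/4620 + 4077) = 31447/(18835741/4620) = 31447*(4620/18835741) = 145285140/18835741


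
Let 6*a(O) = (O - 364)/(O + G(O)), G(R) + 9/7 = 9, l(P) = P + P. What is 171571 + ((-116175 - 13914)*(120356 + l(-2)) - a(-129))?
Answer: -79753190965609/5094 ≈ -1.5656e+10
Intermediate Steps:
l(P) = 2*P
G(R) = 54/7 (G(R) = -9/7 + 9 = 54/7)
a(O) = (-364 + O)/(6*(54/7 + O)) (a(O) = ((O - 364)/(O + 54/7))/6 = ((-364 + O)/(54/7 + O))/6 = (-364 + O)/(6*(54/7 + O)))
171571 + ((-116175 - 13914)*(120356 + l(-2)) - a(-129)) = 171571 + ((-116175 - 13914)*(120356 + 2*(-2)) - 7*(-364 - 129)/(6*(54 + 7*(-129)))) = 171571 + (-130089*(120356 - 4) - 7*(-493)/(6*(54 - 903))) = 171571 + (-130089*120352 - 7*(-493)/(6*(-849))) = 171571 + (-15656471328 - 7*(-1)*(-493)/(6*849)) = 171571 + (-15656471328 - 1*3451/5094) = 171571 + (-15656471328 - 3451/5094) = 171571 - 79754064948283/5094 = -79753190965609/5094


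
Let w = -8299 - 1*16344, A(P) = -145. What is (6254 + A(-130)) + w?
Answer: -18534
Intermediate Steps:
w = -24643 (w = -8299 - 16344 = -24643)
(6254 + A(-130)) + w = (6254 - 145) - 24643 = 6109 - 24643 = -18534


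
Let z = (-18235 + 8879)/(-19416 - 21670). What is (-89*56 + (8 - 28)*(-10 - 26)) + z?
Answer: -87590674/20543 ≈ -4263.8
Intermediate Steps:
z = 4678/20543 (z = -9356/(-41086) = -9356*(-1/41086) = 4678/20543 ≈ 0.22772)
(-89*56 + (8 - 28)*(-10 - 26)) + z = (-89*56 + (8 - 28)*(-10 - 26)) + 4678/20543 = (-4984 - 20*(-36)) + 4678/20543 = (-4984 + 720) + 4678/20543 = -4264 + 4678/20543 = -87590674/20543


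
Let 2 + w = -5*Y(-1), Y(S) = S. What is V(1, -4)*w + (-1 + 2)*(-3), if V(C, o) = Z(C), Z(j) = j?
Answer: 0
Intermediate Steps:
V(C, o) = C
w = 3 (w = -2 - 5*(-1) = -2 + 5 = 3)
V(1, -4)*w + (-1 + 2)*(-3) = 1*3 + (-1 + 2)*(-3) = 3 + 1*(-3) = 3 - 3 = 0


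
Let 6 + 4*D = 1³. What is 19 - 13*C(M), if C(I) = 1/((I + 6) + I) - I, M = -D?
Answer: 2293/68 ≈ 33.721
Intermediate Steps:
D = -5/4 (D = -3/2 + (¼)*1³ = -3/2 + (¼)*1 = -3/2 + ¼ = -5/4 ≈ -1.2500)
M = 5/4 (M = -1*(-5/4) = 5/4 ≈ 1.2500)
C(I) = 1/(6 + 2*I) - I (C(I) = 1/((6 + I) + I) - I = 1/(6 + 2*I) - I)
19 - 13*C(M) = 19 - 13*(½ - (5/4)² - 3*5/4)/(3 + 5/4) = 19 - 13*(½ - 1*25/16 - 15/4)/17/4 = 19 - 52*(½ - 25/16 - 15/4)/17 = 19 - 52*(-77)/(17*16) = 19 - 13*(-77/68) = 19 + 1001/68 = 2293/68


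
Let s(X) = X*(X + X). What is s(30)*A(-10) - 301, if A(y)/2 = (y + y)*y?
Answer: 719699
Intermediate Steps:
s(X) = 2*X**2 (s(X) = X*(2*X) = 2*X**2)
A(y) = 4*y**2 (A(y) = 2*((y + y)*y) = 2*((2*y)*y) = 2*(2*y**2) = 4*y**2)
s(30)*A(-10) - 301 = (2*30**2)*(4*(-10)**2) - 301 = (2*900)*(4*100) - 301 = 1800*400 - 301 = 720000 - 301 = 719699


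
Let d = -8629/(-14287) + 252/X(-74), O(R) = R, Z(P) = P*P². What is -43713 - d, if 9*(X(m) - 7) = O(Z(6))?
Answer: -19364224384/442897 ≈ -43722.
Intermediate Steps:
Z(P) = P³
X(m) = 31 (X(m) = 7 + (⅑)*6³ = 7 + (⅑)*216 = 7 + 24 = 31)
d = 3867823/442897 (d = -8629/(-14287) + 252/31 = -8629*(-1/14287) + 252*(1/31) = 8629/14287 + 252/31 = 3867823/442897 ≈ 8.7330)
-43713 - d = -43713 - 1*3867823/442897 = -43713 - 3867823/442897 = -19364224384/442897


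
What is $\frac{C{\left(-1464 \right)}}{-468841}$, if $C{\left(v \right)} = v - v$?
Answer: $0$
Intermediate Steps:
$C{\left(v \right)} = 0$
$\frac{C{\left(-1464 \right)}}{-468841} = \frac{0}{-468841} = 0 \left(- \frac{1}{468841}\right) = 0$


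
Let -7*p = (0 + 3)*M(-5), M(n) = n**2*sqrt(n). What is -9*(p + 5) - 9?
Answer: -54 + 675*I*sqrt(5)/7 ≈ -54.0 + 215.62*I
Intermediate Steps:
M(n) = n**(5/2)
p = -75*I*sqrt(5)/7 (p = -(0 + 3)*(-5)**(5/2)/7 = -3*25*I*sqrt(5)/7 = -75*I*sqrt(5)/7 ≈ -23.958*I)
-9*(p + 5) - 9 = -9*(-75*I*sqrt(5)/7 + 5) - 9 = -9*(5 - 75*I*sqrt(5)/7) - 9 = (-45 + 675*I*sqrt(5)/7) - 9 = -54 + 675*I*sqrt(5)/7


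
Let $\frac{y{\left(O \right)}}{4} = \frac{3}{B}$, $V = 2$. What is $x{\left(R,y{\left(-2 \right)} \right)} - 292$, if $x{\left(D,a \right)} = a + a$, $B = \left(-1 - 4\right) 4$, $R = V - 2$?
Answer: $- \frac{1466}{5} \approx -293.2$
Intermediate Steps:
$R = 0$ ($R = 2 - 2 = 0$)
$B = -20$ ($B = \left(-5\right) 4 = -20$)
$y{\left(O \right)} = - \frac{3}{5}$ ($y{\left(O \right)} = 4 \frac{3}{-20} = 4 \cdot 3 \left(- \frac{1}{20}\right) = 4 \left(- \frac{3}{20}\right) = - \frac{3}{5}$)
$x{\left(D,a \right)} = 2 a$
$x{\left(R,y{\left(-2 \right)} \right)} - 292 = 2 \left(- \frac{3}{5}\right) - 292 = - \frac{6}{5} - 292 = - \frac{1466}{5}$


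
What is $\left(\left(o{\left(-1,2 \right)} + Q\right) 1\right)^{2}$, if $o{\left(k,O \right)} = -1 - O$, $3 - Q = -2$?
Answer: $4$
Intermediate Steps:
$Q = 5$ ($Q = 3 - -2 = 3 + 2 = 5$)
$\left(\left(o{\left(-1,2 \right)} + Q\right) 1\right)^{2} = \left(\left(\left(-1 - 2\right) + 5\right) 1\right)^{2} = \left(\left(-3 + 5\right) 1\right)^{2} = \left(2 \cdot 1\right)^{2} = 2^{2} = 4$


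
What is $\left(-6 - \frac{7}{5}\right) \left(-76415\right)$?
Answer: $565471$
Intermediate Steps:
$\left(-6 - \frac{7}{5}\right) \left(-76415\right) = \left(- \frac{37}{5}\right) \left(-76415\right) = 565471$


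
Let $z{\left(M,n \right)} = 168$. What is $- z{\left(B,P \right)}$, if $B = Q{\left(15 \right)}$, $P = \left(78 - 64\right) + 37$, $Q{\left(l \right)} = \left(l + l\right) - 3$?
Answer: $-168$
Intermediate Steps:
$Q{\left(l \right)} = -3 + 2 l$ ($Q{\left(l \right)} = 2 l - 3 = -3 + 2 l$)
$P = 51$ ($P = 14 + 37 = 51$)
$B = 27$ ($B = -3 + 2 \cdot 15 = -3 + 30 = 27$)
$- z{\left(B,P \right)} = \left(-1\right) 168 = -168$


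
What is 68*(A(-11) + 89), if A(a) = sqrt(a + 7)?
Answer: 6052 + 136*I ≈ 6052.0 + 136.0*I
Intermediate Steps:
A(a) = sqrt(7 + a)
68*(A(-11) + 89) = 68*(sqrt(7 - 11) + 89) = 68*(sqrt(-4) + 89) = 68*(2*I + 89) = 68*(89 + 2*I) = 6052 + 136*I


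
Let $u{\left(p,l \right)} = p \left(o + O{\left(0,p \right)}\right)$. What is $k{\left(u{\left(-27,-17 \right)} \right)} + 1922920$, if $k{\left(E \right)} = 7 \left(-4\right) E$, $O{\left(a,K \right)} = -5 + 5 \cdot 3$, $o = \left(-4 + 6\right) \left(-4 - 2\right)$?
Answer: $1921408$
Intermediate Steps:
$o = -12$ ($o = 2 \left(-6\right) = -12$)
$O{\left(a,K \right)} = 10$ ($O{\left(a,K \right)} = -5 + 15 = 10$)
$u{\left(p,l \right)} = - 2 p$ ($u{\left(p,l \right)} = p \left(-12 + 10\right) = p \left(-2\right) = - 2 p$)
$k{\left(E \right)} = - 28 E$
$k{\left(u{\left(-27,-17 \right)} \right)} + 1922920 = - 28 \left(\left(-2\right) \left(-27\right)\right) + 1922920 = \left(-28\right) 54 + 1922920 = -1512 + 1922920 = 1921408$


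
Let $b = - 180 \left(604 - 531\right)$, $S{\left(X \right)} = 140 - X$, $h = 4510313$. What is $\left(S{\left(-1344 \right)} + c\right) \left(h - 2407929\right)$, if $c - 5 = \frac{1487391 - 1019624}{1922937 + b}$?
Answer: $\frac{5979507016712000}{1909797} \approx 3.131 \cdot 10^{9}$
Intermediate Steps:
$b = -13140$ ($b = \left(-180\right) 73 = -13140$)
$c = \frac{10016752}{1909797}$ ($c = 5 + \frac{1487391 - 1019624}{1922937 - 13140} = 5 + \frac{467767}{1909797} = \frac{10016752}{1909797} \approx 5.2449$)
$\left(S{\left(-1344 \right)} + c\right) \left(h - 2407929\right) = \left(\left(140 - -1344\right) + \frac{10016752}{1909797}\right) \left(4510313 - 2407929\right) = \left(\left(140 + 1344\right) + \frac{10016752}{1909797}\right) 2102384 = \left(1484 + \frac{10016752}{1909797}\right) 2102384 = \frac{2844155500}{1909797} \cdot 2102384 = \frac{5979507016712000}{1909797}$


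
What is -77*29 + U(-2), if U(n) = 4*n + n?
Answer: -2243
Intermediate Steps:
U(n) = 5*n
-77*29 + U(-2) = -77*29 + 5*(-2) = -2233 - 10 = -2243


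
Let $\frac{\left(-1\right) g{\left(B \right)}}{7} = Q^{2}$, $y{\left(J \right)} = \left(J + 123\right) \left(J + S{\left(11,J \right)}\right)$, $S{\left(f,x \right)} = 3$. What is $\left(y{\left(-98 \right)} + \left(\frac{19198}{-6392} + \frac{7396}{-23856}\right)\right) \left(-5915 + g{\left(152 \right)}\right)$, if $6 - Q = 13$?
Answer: $\frac{844325259520}{56729} \approx 1.4883 \cdot 10^{7}$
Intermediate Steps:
$Q = -7$ ($Q = 6 - 13 = -7$)
$y{\left(J \right)} = \left(3 + J\right) \left(123 + J\right)$ ($y{\left(J \right)} = \left(J + 123\right) \left(J + 3\right) = \left(123 + J\right) \left(3 + J\right) = \left(3 + J\right) \left(123 + J\right)$)
$g{\left(B \right)} = -343$ ($g{\left(B \right)} = - 7 \left(-7\right)^{2} = \left(-7\right) 49 = -343$)
$\left(y{\left(-98 \right)} + \left(\frac{19198}{-6392} + \frac{7396}{-23856}\right)\right) \left(-5915 + g{\left(152 \right)}\right) = \left(\left(369 + \left(-98\right)^{2} + 126 \left(-98\right)\right) + \left(\frac{19198}{-6392} + \frac{7396}{-23856}\right)\right) \left(-5915 - 343\right) = \left(\left(369 + 9604 - 12348\right) + \left(19198 \left(- \frac{1}{6392}\right) + 7396 \left(- \frac{1}{23856}\right)\right)\right) \left(-6258\right) = \left(-2375 - \frac{3947365}{1191309}\right) \left(-6258\right) = \left(- \frac{2833306240}{1191309}\right) \left(-6258\right) = \frac{844325259520}{56729}$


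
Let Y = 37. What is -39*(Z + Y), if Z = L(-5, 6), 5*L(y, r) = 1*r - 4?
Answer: -7293/5 ≈ -1458.6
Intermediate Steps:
L(y, r) = -⅘ + r/5 (L(y, r) = (1*r - 4)/5 = (r - 4)/5 = (-4 + r)/5 = -⅘ + r/5)
Z = ⅖ (Z = -⅘ + (⅕)*6 = -⅘ + 6/5 = ⅖ ≈ 0.40000)
-39*(Z + Y) = -39*(⅖ + 37) = -39*187/5 = -7293/5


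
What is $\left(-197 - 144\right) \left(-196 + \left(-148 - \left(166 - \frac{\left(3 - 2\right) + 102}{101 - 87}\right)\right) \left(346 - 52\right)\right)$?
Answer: $30809009$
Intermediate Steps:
$\left(-197 - 144\right) \left(-196 + \left(-148 - \left(166 - \frac{\left(3 - 2\right) + 102}{101 - 87}\right)\right) \left(346 - 52\right)\right) = - 341 \left(-196 + \left(-148 - \left(166 - \frac{\left(3 - 2\right) + 102}{14}\right)\right) 294\right) = - 341 \left(-196 + \left(-148 - \left(166 - \left(1 + 102\right) \frac{1}{14}\right)\right) 294\right) = - 341 \left(-196 + \left(-148 + \left(-166 + 103 \cdot \frac{1}{14}\right)\right) 294\right) = - 341 \left(-196 + \left(-148 + \left(-166 + \frac{103}{14}\right)\right) 294\right) = - 341 \left(-196 + \left(-148 - \frac{2221}{14}\right) 294\right) = - 341 \left(-196 - 90153\right) = \left(-341\right) \left(-90349\right) = 30809009$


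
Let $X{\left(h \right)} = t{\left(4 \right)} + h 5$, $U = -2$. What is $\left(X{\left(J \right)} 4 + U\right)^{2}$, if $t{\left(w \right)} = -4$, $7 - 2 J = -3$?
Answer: $6724$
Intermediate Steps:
$J = 5$ ($J = \frac{7}{2} - - \frac{3}{2} = \frac{7}{2} + \frac{3}{2} = 5$)
$X{\left(h \right)} = -4 + 5 h$ ($X{\left(h \right)} = -4 + h 5 = -4 + 5 h$)
$\left(X{\left(J \right)} 4 + U\right)^{2} = \left(\left(-4 + 5 \cdot 5\right) 4 - 2\right)^{2} = \left(\left(-4 + 25\right) 4 - 2\right)^{2} = \left(21 \cdot 4 - 2\right)^{2} = \left(84 - 2\right)^{2} = 82^{2} = 6724$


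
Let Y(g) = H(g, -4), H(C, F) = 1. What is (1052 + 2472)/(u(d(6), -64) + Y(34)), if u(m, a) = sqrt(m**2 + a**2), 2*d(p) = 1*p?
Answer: -881/1026 + 881*sqrt(4105)/1026 ≈ 54.157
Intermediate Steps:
d(p) = p/2 (d(p) = (1*p)/2 = p/2)
Y(g) = 1
u(m, a) = sqrt(a**2 + m**2)
(1052 + 2472)/(u(d(6), -64) + Y(34)) = (1052 + 2472)/(sqrt((-64)**2 + ((1/2)*6)**2) + 1) = 3524/(sqrt(4096 + 3**2) + 1) = 3524/(sqrt(4096 + 9) + 1) = 3524/(sqrt(4105) + 1) = 3524/(1 + sqrt(4105))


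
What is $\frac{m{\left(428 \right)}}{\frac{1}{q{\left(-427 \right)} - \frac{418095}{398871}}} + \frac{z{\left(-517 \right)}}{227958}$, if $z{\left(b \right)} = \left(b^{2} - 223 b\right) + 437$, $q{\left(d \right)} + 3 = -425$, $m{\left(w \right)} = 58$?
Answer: $- \frac{83796964216415}{3367623534} \approx -24883.0$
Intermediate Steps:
$q{\left(d \right)} = -428$ ($q{\left(d \right)} = -3 - 425 = -428$)
$z{\left(b \right)} = 437 + b^{2} - 223 b$
$\frac{m{\left(428 \right)}}{\frac{1}{q{\left(-427 \right)} - \frac{418095}{398871}}} + \frac{z{\left(-517 \right)}}{227958} = \frac{58}{\frac{1}{-428 - \frac{418095}{398871}}} + \frac{437 + \left(-517\right)^{2} - -115291}{227958} = \frac{58}{\frac{1}{-428 - \frac{15485}{14773}}} + \left(437 + 267289 + 115291\right) \frac{1}{227958} = \frac{58}{\frac{1}{-428 - \frac{15485}{14773}}} + 383017 \cdot \frac{1}{227958} = \frac{58}{\frac{1}{- \frac{6338329}{14773}}} + \frac{383017}{227958} = \frac{58}{- \frac{14773}{6338329}} + \frac{383017}{227958} = 58 \left(- \frac{6338329}{14773}\right) + \frac{383017}{227958} = - \frac{367623082}{14773} + \frac{383017}{227958} = - \frac{83796964216415}{3367623534}$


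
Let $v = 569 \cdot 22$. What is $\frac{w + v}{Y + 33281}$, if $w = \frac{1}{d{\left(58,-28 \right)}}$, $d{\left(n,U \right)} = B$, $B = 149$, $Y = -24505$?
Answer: $\frac{1865183}{1307624} \approx 1.4264$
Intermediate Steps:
$d{\left(n,U \right)} = 149$
$w = \frac{1}{149} \approx 0.0067114$
$v = 12518$
$\frac{w + v}{Y + 33281} = \frac{\frac{1}{149} + 12518}{-24505 + 33281} = \frac{1865183}{149 \cdot 8776} = \frac{1865183}{149} \cdot \frac{1}{8776} = \frac{1865183}{1307624}$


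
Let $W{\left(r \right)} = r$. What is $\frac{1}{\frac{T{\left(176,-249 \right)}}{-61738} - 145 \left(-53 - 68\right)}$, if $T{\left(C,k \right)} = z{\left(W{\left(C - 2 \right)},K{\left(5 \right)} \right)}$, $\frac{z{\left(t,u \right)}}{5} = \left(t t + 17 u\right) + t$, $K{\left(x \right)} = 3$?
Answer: $\frac{61738}{1083040705} \approx 5.7004 \cdot 10^{-5}$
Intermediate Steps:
$z{\left(t,u \right)} = 5 t + 5 t^{2} + 85 u$ ($z{\left(t,u \right)} = 5 \left(\left(t t + 17 u\right) + t\right) = 5 \left(\left(t^{2} + 17 u\right) + t\right) = 5 \left(t + t^{2} + 17 u\right) = 5 t + 5 t^{2} + 85 u$)
$T{\left(C,k \right)} = 245 + 5 C + 5 \left(-2 + C\right)^{2}$ ($T{\left(C,k \right)} = 5 \left(C - 2\right) + 5 \left(C - 2\right)^{2} + 85 \cdot 3 = 5 \left(-2 + C\right) + 5 \left(-2 + C\right)^{2} + 255 = \left(-10 + 5 C\right) + 5 \left(-2 + C\right)^{2} + 255 = 245 + 5 C + 5 \left(-2 + C\right)^{2}$)
$\frac{1}{\frac{T{\left(176,-249 \right)}}{-61738} - 145 \left(-53 - 68\right)} = \frac{1}{\frac{245 + 5 \cdot 176 + 5 \left(-2 + 176\right)^{2}}{-61738} - 145 \left(-53 - 68\right)} = \frac{1}{\left(245 + 880 + 5 \cdot 174^{2}\right) \left(- \frac{1}{61738}\right) - -17545} = \frac{1}{\left(245 + 880 + 5 \cdot 30276\right) \left(- \frac{1}{61738}\right) + 17545} = \frac{1}{\left(245 + 880 + 151380\right) \left(- \frac{1}{61738}\right) + 17545} = \frac{1}{152505 \left(- \frac{1}{61738}\right) + 17545} = \frac{1}{- \frac{152505}{61738} + 17545} = \frac{1}{\frac{1083040705}{61738}} = \frac{61738}{1083040705}$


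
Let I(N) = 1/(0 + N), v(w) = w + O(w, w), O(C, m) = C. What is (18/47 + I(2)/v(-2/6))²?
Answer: 4761/35344 ≈ 0.13470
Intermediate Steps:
v(w) = 2*w (v(w) = w + w = 2*w)
I(N) = 1/N
(18/47 + I(2)/v(-2/6))² = (18/47 + 1/(2*((2*(-2/6)))))² = (18*(1/47) + 1/(2*((2*(-2*⅙)))))² = (18/47 + 1/(2*((2*(-⅓)))))² = (18/47 + 1/(2*(-⅔)))² = (18/47 + (½)*(-3/2))² = (18/47 - ¾)² = (-69/188)² = 4761/35344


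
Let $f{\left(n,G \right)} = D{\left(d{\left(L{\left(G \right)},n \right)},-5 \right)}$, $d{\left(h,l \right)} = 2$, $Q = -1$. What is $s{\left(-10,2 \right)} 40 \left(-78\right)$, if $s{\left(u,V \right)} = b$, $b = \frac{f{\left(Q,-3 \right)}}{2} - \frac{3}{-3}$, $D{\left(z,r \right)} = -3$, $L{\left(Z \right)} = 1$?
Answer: $1560$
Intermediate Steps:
$f{\left(n,G \right)} = -3$
$b = - \frac{1}{2}$ ($b = - \frac{3}{2} - \frac{3}{-3} = \left(-3\right) \frac{1}{2} - -1 = - \frac{3}{2} + 1 = - \frac{1}{2} \approx -0.5$)
$s{\left(u,V \right)} = - \frac{1}{2}$
$s{\left(-10,2 \right)} 40 \left(-78\right) = \left(- \frac{1}{2}\right) 40 \left(-78\right) = \left(-20\right) \left(-78\right) = 1560$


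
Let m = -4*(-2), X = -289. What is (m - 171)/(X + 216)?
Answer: 163/73 ≈ 2.2329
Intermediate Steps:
m = 8
(m - 171)/(X + 216) = (8 - 171)/(-289 + 216) = -163/(-73) = -163*(-1/73) = 163/73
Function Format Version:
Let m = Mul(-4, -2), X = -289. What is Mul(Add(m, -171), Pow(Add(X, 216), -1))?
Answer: Rational(163, 73) ≈ 2.2329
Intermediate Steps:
m = 8
Mul(Add(m, -171), Pow(Add(X, 216), -1)) = Mul(Add(8, -171), Pow(Add(-289, 216), -1)) = Mul(-163, Pow(-73, -1)) = Mul(-163, Rational(-1, 73)) = Rational(163, 73)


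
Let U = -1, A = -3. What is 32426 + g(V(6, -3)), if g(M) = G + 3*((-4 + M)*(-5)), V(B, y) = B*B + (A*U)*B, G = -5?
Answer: 31671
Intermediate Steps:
V(B, y) = B² + 3*B (V(B, y) = B*B + (-3*(-1))*B = B² + 3*B)
g(M) = 55 - 15*M (g(M) = -5 + 3*((-4 + M)*(-5)) = -5 + 3*(20 - 5*M) = -5 + (60 - 15*M) = 55 - 15*M)
32426 + g(V(6, -3)) = 32426 + (55 - 90*(3 + 6)) = 32426 + (55 - 90*9) = 32426 + (55 - 15*54) = 32426 + (55 - 810) = 32426 - 755 = 31671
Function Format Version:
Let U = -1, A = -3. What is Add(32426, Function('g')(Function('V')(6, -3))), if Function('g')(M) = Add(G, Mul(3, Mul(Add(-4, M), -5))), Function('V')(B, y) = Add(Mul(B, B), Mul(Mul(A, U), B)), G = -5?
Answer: 31671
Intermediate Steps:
Function('V')(B, y) = Add(Pow(B, 2), Mul(3, B)) (Function('V')(B, y) = Add(Mul(B, B), Mul(Mul(-3, -1), B)) = Add(Pow(B, 2), Mul(3, B)))
Function('g')(M) = Add(55, Mul(-15, M)) (Function('g')(M) = Add(-5, Mul(3, Mul(Add(-4, M), -5))) = Add(-5, Mul(3, Add(20, Mul(-5, M)))) = Add(-5, Add(60, Mul(-15, M))) = Add(55, Mul(-15, M)))
Add(32426, Function('g')(Function('V')(6, -3))) = Add(32426, Add(55, Mul(-15, Mul(6, Add(3, 6))))) = Add(32426, Add(55, Mul(-15, Mul(6, 9)))) = Add(32426, Add(55, Mul(-15, 54))) = Add(32426, Add(55, -810)) = Add(32426, -755) = 31671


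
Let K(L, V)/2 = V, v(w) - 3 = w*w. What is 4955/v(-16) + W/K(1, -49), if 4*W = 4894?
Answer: 48201/7252 ≈ 6.6466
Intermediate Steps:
W = 2447/2 (W = (¼)*4894 = 2447/2 ≈ 1223.5)
v(w) = 3 + w² (v(w) = 3 + w*w = 3 + w²)
K(L, V) = 2*V
4955/v(-16) + W/K(1, -49) = 4955/(3 + (-16)²) + 2447/(2*((2*(-49)))) = 4955/(3 + 256) + (2447/2)/(-98) = 4955/259 + (2447/2)*(-1/98) = 4955*(1/259) - 2447/196 = 4955/259 - 2447/196 = 48201/7252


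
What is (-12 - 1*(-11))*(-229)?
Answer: 229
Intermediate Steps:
(-12 - 1*(-11))*(-229) = (-12 + 11)*(-229) = -1*(-229) = 229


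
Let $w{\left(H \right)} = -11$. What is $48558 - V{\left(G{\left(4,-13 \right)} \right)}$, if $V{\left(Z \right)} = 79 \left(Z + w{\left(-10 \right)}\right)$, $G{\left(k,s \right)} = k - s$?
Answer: $48084$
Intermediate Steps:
$V{\left(Z \right)} = -869 + 79 Z$ ($V{\left(Z \right)} = 79 \left(Z - 11\right) = 79 \left(-11 + Z\right) = -869 + 79 Z$)
$48558 - V{\left(G{\left(4,-13 \right)} \right)} = 48558 - \left(-869 + 79 \left(4 - -13\right)\right) = 48558 - \left(-869 + 79 \left(4 + 13\right)\right) = 48558 - \left(-869 + 79 \cdot 17\right) = 48558 - \left(-869 + 1343\right) = 48558 - 474 = 48084$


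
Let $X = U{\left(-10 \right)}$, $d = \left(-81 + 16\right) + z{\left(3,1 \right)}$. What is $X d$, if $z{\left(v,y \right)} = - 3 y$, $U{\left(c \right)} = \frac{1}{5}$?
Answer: $- \frac{68}{5} \approx -13.6$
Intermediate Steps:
$U{\left(c \right)} = \frac{1}{5}$
$d = -68$ ($d = \left(-81 + 16\right) - 3 = -65 - 3 = -68$)
$X = \frac{1}{5} \approx 0.2$
$X d = \frac{1}{5} \left(-68\right) = - \frac{68}{5}$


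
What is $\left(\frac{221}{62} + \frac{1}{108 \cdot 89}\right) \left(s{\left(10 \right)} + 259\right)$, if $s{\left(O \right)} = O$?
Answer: $\frac{285720233}{297972} \approx 958.88$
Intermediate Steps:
$\left(\frac{221}{62} + \frac{1}{108 \cdot 89}\right) \left(s{\left(10 \right)} + 259\right) = \left(\frac{221}{62} + \frac{1}{108 \cdot 89}\right) \left(10 + 259\right) = \left(221 \cdot \frac{1}{62} + \frac{1}{108} \cdot \frac{1}{89}\right) 269 = \left(\frac{221}{62} + \frac{1}{9612}\right) 269 = \frac{1062157}{297972} \cdot 269 = \frac{285720233}{297972}$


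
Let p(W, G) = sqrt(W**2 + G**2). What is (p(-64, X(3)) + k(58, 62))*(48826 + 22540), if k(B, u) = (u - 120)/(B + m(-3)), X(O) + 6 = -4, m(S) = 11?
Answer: -4139228/69 + 142732*sqrt(1049) ≈ 4.5629e+6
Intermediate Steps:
X(O) = -10 (X(O) = -6 - 4 = -10)
p(W, G) = sqrt(G**2 + W**2)
k(B, u) = (-120 + u)/(11 + B) (k(B, u) = (u - 120)/(B + 11) = (-120 + u)/(11 + B))
(p(-64, X(3)) + k(58, 62))*(48826 + 22540) = (sqrt((-10)**2 + (-64)**2) + (-120 + 62)/(11 + 58))*(48826 + 22540) = (sqrt(100 + 4096) - 58/69)*71366 = (sqrt(4196) + (1/69)*(-58))*71366 = (2*sqrt(1049) - 58/69)*71366 = (-58/69 + 2*sqrt(1049))*71366 = -4139228/69 + 142732*sqrt(1049)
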